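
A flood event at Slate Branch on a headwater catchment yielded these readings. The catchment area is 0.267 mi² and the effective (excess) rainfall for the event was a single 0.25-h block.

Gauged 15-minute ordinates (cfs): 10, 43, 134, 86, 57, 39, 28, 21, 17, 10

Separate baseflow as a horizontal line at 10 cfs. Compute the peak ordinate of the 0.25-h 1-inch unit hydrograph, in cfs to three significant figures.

U_p ≈ 248 cfs

Direct runoff: 0.0, 33.0, 124.0, 76.0, 47.0, 29.0, 18.0, 11.0, 7.0, 0.0 cfs; ΣQ_DR = 345.0 cfs, peak = 124.0 cfs.
Runoff depth d = ΣQ_DR·Δt / A = 345.0 × 900 / (0.267 mi²) = 0.5006 in.
The 1-inch UH is the DRH scaled by (1 in)/d, so U_p = 124.0 × 1/0.5006 = 248 cfs.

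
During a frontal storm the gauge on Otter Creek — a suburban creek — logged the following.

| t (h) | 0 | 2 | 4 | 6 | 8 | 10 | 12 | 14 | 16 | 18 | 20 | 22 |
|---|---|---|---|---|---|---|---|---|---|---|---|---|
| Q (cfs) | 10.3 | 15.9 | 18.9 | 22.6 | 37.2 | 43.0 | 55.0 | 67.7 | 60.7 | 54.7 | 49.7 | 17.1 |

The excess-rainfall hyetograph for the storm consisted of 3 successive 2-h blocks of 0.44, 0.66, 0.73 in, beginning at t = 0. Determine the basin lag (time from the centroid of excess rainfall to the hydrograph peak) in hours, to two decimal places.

t_L ≈ 10.68 h

Centroid of excess rainfall: t_c = Σ P_i·t̄_i / ΣP_i = 3.3169 h (block centres at 1, 3, 5 h).
Hydrograph peak occurs at t = 14 h, so basin lag t_L = 14 − 3.3169 = 10.68 h.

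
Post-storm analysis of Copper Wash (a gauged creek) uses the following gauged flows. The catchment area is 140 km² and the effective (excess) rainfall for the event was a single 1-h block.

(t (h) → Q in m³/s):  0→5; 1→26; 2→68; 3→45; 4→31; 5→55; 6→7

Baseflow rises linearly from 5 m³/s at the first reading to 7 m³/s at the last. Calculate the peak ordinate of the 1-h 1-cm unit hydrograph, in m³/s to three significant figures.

Direct runoff: 0.00, 20.67, 62.33, 39.00, 24.67, 48.33, 0.00 m³/s; ΣQ_DR = 195.0 m³/s, peak = 62.33 m³/s.
Runoff depth d = ΣQ_DR·Δt / A = 195.0 × 3600 / (140 km²) = 5.014 mm.
The 1-cm UH is the DRH scaled by (10 mm)/d, so U_p = 62.33 × 10/5.014 = 124 m³/s.

U_p ≈ 124 m³/s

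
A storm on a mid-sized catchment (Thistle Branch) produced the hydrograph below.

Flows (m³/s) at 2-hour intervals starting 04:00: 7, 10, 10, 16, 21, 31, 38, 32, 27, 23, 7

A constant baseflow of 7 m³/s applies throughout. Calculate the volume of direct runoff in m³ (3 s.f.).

V ≈ 1.04 × 10^6 m³

Direct-runoff ordinates (Q − Q_b): 0.0, 3.0, 3.0, 9.0, 14.0, 24.0, 31.0, 25.0, 20.0, 16.0, 0.0 m³/s.
ΣQ_DR = 145.0 m³/s.
With Δt = 2 h = 7200 s, V = ΣQ_DR · Δt = 145.0 × 7200 = 1.04 × 10^6 m³.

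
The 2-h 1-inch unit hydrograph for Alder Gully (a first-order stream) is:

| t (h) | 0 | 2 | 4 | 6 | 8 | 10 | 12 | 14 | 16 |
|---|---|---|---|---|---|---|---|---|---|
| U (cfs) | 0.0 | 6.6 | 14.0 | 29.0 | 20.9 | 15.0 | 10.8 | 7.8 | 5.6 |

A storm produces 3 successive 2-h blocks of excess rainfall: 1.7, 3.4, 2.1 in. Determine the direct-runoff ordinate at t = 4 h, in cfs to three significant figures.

Q ≈ 46.2 cfs

By discrete convolution, Q_j = Σ (P_i / 1 in) · U_{j−i}.
At t = 4 h (j=2): Q = (1.7/1)·14.0 + (3.4/1)·6.6 + (2.1/1)·0.0 = 46.2 cfs.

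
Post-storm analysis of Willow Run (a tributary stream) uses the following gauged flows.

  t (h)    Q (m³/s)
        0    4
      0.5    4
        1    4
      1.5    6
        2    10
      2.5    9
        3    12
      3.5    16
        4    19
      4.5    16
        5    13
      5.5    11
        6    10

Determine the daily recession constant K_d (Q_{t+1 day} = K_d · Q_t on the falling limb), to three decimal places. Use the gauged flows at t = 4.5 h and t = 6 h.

K_d ≈ 0.001

Between t = 4.5 h and t = 6 h the flow falls from 16 to 10 m³/s over 3×0.5 h = 1.5 h.
Per-interval ratio K = (10/16)^(1/3) = 0.8550; K_d = K^(24/0.5) = 0.001.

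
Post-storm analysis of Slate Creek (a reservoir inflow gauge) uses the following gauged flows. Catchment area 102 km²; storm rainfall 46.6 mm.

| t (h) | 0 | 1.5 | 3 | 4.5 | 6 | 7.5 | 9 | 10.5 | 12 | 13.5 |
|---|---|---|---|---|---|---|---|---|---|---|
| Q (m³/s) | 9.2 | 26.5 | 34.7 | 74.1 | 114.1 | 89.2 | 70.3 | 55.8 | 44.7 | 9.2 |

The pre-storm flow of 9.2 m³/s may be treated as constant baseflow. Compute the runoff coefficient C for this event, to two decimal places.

ΣQ_DR = 435.8 m³/s; V = ΣQ_DR·Δt = 2.353 × 10^6 m³.
Runoff depth d = V / A = 23.07 mm.
C = d / P = 23.07 / 46.6 = 0.50.

C ≈ 0.50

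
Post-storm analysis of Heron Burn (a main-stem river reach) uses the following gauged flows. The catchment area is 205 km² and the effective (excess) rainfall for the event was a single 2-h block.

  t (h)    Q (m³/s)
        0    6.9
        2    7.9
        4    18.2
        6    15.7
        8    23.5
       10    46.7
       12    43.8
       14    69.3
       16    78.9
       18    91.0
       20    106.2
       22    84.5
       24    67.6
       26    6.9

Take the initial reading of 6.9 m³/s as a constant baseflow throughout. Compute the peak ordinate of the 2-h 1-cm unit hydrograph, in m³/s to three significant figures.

Direct runoff: 0.0, 1.0, 11.3, 8.8, 16.6, 39.8, 36.9, 62.4, 72.0, 84.1, 99.3, 77.6, 60.7, 0.0 m³/s; ΣQ_DR = 570.5 m³/s, peak = 99.3 m³/s.
Runoff depth d = ΣQ_DR·Δt / A = 570.5 × 7200 / (205 km²) = 20.04 mm.
The 1-cm UH is the DRH scaled by (10 mm)/d, so U_p = 99.3 × 10/20.04 = 49.6 m³/s.

U_p ≈ 49.6 m³/s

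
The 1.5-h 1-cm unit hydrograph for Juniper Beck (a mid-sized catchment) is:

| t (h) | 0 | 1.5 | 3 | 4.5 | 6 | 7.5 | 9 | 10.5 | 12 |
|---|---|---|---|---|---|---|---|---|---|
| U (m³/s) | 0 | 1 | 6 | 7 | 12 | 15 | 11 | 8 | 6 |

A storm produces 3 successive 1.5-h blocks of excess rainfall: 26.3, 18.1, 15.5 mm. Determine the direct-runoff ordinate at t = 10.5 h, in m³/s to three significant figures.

By discrete convolution, Q_j = Σ (P_i / 10 mm) · U_{j−i}.
At t = 10.5 h (j=7): Q = (26.3/10)·8 + (18.1/10)·11 + (15.5/10)·15 = 64.2 m³/s.

Q ≈ 64.2 m³/s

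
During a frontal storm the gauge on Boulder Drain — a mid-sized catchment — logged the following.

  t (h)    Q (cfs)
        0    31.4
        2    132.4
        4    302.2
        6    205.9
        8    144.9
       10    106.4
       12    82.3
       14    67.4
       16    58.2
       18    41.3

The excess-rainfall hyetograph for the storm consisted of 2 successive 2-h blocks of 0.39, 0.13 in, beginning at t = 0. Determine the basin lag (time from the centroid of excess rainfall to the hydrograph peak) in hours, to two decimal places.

t_L ≈ 2.50 h

Centroid of excess rainfall: t_c = Σ P_i·t̄_i / ΣP_i = 1.5000 h (block centres at 1, 3 h).
Hydrograph peak occurs at t = 4 h, so basin lag t_L = 4 − 1.5000 = 2.50 h.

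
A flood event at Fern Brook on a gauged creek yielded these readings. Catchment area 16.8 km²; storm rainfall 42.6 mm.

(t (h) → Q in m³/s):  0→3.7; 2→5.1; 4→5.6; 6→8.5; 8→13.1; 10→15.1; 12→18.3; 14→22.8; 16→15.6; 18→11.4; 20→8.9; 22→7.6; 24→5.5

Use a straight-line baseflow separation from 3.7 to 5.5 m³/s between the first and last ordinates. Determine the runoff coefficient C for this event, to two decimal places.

ΣQ_DR = 81.40 m³/s; V = ΣQ_DR·Δt = 5.861 × 10^5 m³.
Runoff depth d = V / A = 34.89 mm.
C = d / P = 34.89 / 42.6 = 0.82.

C ≈ 0.82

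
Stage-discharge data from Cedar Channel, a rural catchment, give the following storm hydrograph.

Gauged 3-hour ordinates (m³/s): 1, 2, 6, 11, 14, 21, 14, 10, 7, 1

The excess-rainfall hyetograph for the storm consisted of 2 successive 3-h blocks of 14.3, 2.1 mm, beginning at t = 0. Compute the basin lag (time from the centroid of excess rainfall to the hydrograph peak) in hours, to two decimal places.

Centroid of excess rainfall: t_c = Σ P_i·t̄_i / ΣP_i = 1.8841 h (block centres at 1.5, 4.5 h).
Hydrograph peak occurs at t = 15 h, so basin lag t_L = 15 − 1.8841 = 13.12 h.

t_L ≈ 13.12 h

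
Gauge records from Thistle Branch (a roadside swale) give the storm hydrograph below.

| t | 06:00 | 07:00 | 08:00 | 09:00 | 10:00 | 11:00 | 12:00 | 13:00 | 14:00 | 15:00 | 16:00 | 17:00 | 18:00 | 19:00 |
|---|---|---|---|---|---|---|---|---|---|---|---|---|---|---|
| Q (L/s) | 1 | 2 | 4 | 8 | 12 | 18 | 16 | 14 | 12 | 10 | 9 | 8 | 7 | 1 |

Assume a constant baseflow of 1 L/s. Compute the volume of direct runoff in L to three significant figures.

Direct-runoff ordinates (Q − Q_b): 0.0, 1.0, 3.0, 7.0, 11.0, 17.0, 15.0, 13.0, 11.0, 9.0, 8.0, 7.0, 6.0, 0.0 L/s.
ΣQ_DR = 108.0 L/s.
With Δt = 1 h = 3600 s, V = ΣQ_DR · Δt = 108.0 × 3600 = 3.89 × 10^5 L.

V ≈ 3.89 × 10^5 L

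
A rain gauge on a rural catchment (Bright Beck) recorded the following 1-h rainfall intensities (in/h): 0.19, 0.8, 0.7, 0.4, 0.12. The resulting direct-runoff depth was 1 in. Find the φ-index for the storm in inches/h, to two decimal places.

Only the 3 blocks with intensity above φ contribute runoff: 0.8, 0.7, 0.4 in/h.
Σ(I−φ)·Δt = d  ⇒  (0.8+0.7+0.4 − 3φ)·1 = 1
φ = (1.900 − 1/1) / 3 = 0.30 in/h.

φ ≈ 0.30 in/h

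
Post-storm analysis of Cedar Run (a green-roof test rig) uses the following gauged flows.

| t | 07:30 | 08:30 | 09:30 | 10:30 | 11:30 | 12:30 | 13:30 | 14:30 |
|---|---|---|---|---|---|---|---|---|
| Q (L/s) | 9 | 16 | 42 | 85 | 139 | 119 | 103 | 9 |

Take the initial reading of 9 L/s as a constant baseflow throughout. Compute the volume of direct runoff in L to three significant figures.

Direct-runoff ordinates (Q − Q_b): 0.0, 7.0, 33.0, 76.0, 130.0, 110.0, 94.0, 0.0 L/s.
ΣQ_DR = 450.0 L/s.
With Δt = 1 h = 3600 s, V = ΣQ_DR · Δt = 450.0 × 3600 = 1.62 × 10^6 L.

V ≈ 1.62 × 10^6 L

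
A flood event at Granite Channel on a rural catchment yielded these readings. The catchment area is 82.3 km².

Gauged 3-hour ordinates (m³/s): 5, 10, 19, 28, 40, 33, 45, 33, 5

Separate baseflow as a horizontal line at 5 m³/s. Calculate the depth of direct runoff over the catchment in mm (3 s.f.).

Direct runoff: 0.0, 5.0, 14.0, 23.0, 35.0, 28.0, 40.0, 28.0, 0.0 m³/s; ΣQ_DR = 173.0 m³/s.
V = ΣQ_DR · Δt = 173.0 × 10800 s = 1.868 × 10^6 m³.
Over A = 82.3 km², depth = V / A = 22.7 mm.

d ≈ 22.7 mm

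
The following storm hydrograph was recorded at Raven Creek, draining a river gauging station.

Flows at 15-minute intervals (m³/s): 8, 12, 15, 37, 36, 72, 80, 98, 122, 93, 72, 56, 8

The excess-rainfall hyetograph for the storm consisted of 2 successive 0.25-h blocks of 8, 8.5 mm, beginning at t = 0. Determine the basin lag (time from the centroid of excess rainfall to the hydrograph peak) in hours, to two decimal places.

Centroid of excess rainfall: t_c = Σ P_i·t̄_i / ΣP_i = 0.2538 h (block centres at 0.125, 0.375 h).
Hydrograph peak occurs at t = 2 h, so basin lag t_L = 2 − 0.2538 = 1.75 h.

t_L ≈ 1.75 h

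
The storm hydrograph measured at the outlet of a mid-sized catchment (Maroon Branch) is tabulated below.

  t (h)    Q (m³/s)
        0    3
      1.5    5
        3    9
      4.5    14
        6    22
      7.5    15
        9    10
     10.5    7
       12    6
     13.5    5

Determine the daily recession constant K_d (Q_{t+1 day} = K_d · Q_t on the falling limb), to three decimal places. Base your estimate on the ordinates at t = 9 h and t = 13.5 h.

Between t = 9 h and t = 13.5 h the flow falls from 10 to 5 m³/s over 3×1.5 h = 4.5 h.
Per-interval ratio K = (5/10)^(1/3) = 0.7937; K_d = K^(24/1.5) = 0.025.

K_d ≈ 0.025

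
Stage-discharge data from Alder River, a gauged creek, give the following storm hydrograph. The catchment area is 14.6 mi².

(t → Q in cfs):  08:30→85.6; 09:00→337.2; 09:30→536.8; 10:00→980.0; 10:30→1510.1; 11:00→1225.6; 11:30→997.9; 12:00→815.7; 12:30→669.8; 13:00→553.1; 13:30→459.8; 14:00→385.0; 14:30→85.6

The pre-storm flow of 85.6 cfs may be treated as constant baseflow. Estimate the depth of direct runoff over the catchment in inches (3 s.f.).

Direct runoff: 0.0, 251.6, 451.2, 894.4, 1424.5, 1140.0, 912.3, 730.1, 584.2, 467.5, 374.2, 299.4, 0.0 cfs; ΣQ_DR = 7529 cfs.
V = ΣQ_DR · Δt = 7529 × 1800 s = 1.355 × 10^7 ft³.
Over A = 14.6 mi², depth = V / A = 0.400 in.

d ≈ 0.400 in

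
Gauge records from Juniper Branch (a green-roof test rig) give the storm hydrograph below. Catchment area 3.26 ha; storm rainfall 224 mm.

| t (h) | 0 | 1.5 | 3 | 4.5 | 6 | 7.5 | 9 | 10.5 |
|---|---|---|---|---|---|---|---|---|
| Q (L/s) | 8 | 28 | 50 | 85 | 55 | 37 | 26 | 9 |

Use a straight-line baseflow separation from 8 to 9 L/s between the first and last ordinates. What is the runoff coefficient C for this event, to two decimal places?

ΣQ_DR = 230.0 L/s; V = ΣQ_DR·Δt = 1.242 × 10^6 L.
Runoff depth d = V / A = 38.10 mm.
C = d / P = 38.10 / 224 = 0.17.

C ≈ 0.17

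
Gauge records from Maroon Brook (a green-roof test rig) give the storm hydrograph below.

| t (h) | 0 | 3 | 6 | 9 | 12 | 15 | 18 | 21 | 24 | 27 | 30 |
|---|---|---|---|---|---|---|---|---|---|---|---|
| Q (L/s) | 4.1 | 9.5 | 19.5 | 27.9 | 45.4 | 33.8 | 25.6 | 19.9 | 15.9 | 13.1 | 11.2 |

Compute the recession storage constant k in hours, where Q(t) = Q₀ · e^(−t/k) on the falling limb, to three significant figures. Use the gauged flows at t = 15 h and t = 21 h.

On the falling limb, Q drops from 33.8 to 19.9 L/s between t = 15 h and t = 21 h (Δt = 6 h).
k = −Δt / ln(Q₂/Q₁) = −6 / ln(19.9/33.8) = 11.3 h.

k ≈ 11.3 h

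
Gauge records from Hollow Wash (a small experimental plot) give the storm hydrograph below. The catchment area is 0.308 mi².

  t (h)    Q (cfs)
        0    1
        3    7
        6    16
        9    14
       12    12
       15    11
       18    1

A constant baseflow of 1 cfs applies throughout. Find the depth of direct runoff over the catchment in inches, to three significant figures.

Direct runoff: 0.0, 6.0, 15.0, 13.0, 11.0, 10.0, 0.0 cfs; ΣQ_DR = 55.00 cfs.
V = ΣQ_DR · Δt = 55.00 × 10800 s = 5.940 × 10^5 ft³.
Over A = 0.308 mi², depth = V / A = 0.830 in.

d ≈ 0.830 in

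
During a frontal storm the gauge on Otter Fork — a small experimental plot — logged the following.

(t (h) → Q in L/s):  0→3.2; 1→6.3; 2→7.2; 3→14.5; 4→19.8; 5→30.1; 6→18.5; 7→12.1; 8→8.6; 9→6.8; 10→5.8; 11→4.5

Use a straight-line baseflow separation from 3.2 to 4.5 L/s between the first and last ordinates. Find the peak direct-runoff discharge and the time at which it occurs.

Q_p = 26.31 L/s at t = 5 h

Subtracting baseflow gives direct-runoff ordinates: 0.00, 2.98, 3.76, 10.95, 16.13, 26.31, 14.59, 8.07, 4.45, 2.54, 1.42, 0.00 L/s.
The maximum is 26.31 L/s, occurring at the reading for t = 5 h.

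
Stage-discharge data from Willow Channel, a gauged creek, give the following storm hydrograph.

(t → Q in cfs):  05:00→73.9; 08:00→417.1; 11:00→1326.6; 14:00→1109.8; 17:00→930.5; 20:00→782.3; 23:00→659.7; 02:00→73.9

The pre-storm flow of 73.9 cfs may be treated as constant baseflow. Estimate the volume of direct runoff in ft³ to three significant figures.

V ≈ 5.17 × 10^7 ft³

Direct-runoff ordinates (Q − Q_b): 0.0, 343.2, 1252.7, 1035.9, 856.6, 708.4, 585.8, 0.0 cfs.
ΣQ_DR = 4783 cfs.
With Δt = 3 h = 10800 s, V = ΣQ_DR · Δt = 4783 × 10800 = 5.17 × 10^7 ft³.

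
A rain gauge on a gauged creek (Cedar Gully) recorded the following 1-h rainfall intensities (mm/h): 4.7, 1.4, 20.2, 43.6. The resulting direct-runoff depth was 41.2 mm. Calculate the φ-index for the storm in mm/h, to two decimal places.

Only the 2 blocks with intensity above φ contribute runoff: 20.2, 43.6 mm/h.
Σ(I−φ)·Δt = d  ⇒  (20.2+43.6 − 2φ)·1 = 41.2
φ = (63.80 − 41.2/1) / 2 = 11.30 mm/h.

φ ≈ 11.30 mm/h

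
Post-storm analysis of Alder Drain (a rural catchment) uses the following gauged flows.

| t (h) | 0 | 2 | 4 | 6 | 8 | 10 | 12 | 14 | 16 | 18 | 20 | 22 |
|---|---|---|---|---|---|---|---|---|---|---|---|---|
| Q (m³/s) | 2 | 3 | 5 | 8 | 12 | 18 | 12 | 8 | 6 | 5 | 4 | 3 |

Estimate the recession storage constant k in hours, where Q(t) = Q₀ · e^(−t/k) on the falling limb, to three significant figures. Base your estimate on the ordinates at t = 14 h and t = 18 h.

k ≈ 8.51 h

On the falling limb, Q drops from 8 to 5 m³/s between t = 14 h and t = 18 h (Δt = 4 h).
k = −Δt / ln(Q₂/Q₁) = −4 / ln(5/8) = 8.51 h.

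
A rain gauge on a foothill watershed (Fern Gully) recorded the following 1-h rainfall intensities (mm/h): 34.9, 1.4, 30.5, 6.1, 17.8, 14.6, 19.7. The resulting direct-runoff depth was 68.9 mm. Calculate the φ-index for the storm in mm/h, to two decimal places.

Only the 5 blocks with intensity above φ contribute runoff: 34.9, 30.5, 17.8, 14.6, 19.7 mm/h.
Σ(I−φ)·Δt = d  ⇒  (34.9+30.5+17.8+14.6+19.7 − 5φ)·1 = 68.9
φ = (117.5 − 68.9/1) / 5 = 9.72 mm/h.

φ ≈ 9.72 mm/h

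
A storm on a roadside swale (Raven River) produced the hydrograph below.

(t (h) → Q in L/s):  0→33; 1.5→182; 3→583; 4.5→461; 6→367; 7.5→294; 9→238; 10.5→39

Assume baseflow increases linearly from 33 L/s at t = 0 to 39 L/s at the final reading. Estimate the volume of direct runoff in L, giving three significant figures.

Direct-runoff ordinates (Q − Q_b): 0.00, 148.14, 548.29, 425.43, 330.57, 256.71, 199.86, 0.00 L/s.
ΣQ_DR = 1909 L/s.
With Δt = 1.5 h = 5400 s, V = ΣQ_DR · Δt = 1909 × 5400 = 1.03 × 10^7 L.

V ≈ 1.03 × 10^7 L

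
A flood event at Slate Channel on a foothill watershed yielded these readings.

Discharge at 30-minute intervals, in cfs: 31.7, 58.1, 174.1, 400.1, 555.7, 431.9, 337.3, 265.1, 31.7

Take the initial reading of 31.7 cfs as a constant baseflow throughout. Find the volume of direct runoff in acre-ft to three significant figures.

V ≈ 82.7 acre-ft

Direct-runoff ordinates (Q − Q_b): 0.0, 26.4, 142.4, 368.4, 524.0, 400.2, 305.6, 233.4, 0.0 cfs.
ΣQ_DR = 2000 cfs.
With Δt = 0.5 h = 1800 s, V = ΣQ_DR · Δt = 2000 × 1800 = 3.60 × 10^6 ft³ = 82.7 acre-ft.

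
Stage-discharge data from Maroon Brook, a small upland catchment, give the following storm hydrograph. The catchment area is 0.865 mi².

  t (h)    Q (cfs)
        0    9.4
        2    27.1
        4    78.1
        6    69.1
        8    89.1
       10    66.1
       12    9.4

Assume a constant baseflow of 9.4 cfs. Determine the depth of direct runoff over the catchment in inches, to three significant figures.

d ≈ 1.01 in

Direct runoff: 0.0, 17.7, 68.7, 59.7, 79.7, 56.7, 0.0 cfs; ΣQ_DR = 282.5 cfs.
V = ΣQ_DR · Δt = 282.5 × 7200 s = 2.034 × 10^6 ft³.
Over A = 0.865 mi², depth = V / A = 1.01 in.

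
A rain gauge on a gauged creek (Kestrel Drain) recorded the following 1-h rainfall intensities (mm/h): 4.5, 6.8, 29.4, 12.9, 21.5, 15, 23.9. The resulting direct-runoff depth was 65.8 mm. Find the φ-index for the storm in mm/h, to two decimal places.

Only the 5 blocks with intensity above φ contribute runoff: 29.4, 12.9, 21.5, 15, 23.9 mm/h.
Σ(I−φ)·Δt = d  ⇒  (29.4+12.9+21.5+15+23.9 − 5φ)·1 = 65.8
φ = (102.7 − 65.8/1) / 5 = 7.38 mm/h.

φ ≈ 7.38 mm/h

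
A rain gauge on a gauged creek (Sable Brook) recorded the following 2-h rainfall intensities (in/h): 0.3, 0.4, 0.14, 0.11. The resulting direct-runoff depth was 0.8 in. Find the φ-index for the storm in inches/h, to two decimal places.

φ ≈ 0.15 in/h

Only the 2 blocks with intensity above φ contribute runoff: 0.3, 0.4 in/h.
Σ(I−φ)·Δt = d  ⇒  (0.3+0.4 − 2φ)·2 = 0.8
φ = (0.7000 − 0.8/2) / 2 = 0.15 in/h.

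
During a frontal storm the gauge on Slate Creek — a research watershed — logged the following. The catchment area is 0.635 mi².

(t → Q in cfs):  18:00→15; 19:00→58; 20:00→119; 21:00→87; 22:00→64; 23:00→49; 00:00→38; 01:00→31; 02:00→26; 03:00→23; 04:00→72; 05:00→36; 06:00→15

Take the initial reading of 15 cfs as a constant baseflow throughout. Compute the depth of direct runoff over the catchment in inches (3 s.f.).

Direct runoff: 0.0, 43.0, 104.0, 72.0, 49.0, 34.0, 23.0, 16.0, 11.0, 8.0, 57.0, 21.0, 0.0 cfs; ΣQ_DR = 438.0 cfs.
V = ΣQ_DR · Δt = 438.0 × 3600 s = 1.577 × 10^6 ft³.
Over A = 0.635 mi², depth = V / A = 1.07 in.

d ≈ 1.07 in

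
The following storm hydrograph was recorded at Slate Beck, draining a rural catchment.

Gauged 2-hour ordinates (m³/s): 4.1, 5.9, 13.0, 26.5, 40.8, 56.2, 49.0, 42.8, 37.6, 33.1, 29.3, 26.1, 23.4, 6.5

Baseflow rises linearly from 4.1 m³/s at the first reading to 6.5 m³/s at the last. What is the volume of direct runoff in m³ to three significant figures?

V ≈ 2.30 × 10^6 m³

Direct-runoff ordinates (Q − Q_b): 0.00, 1.62, 8.53, 21.85, 35.96, 51.18, 43.79, 37.41, 32.02, 27.34, 23.35, 19.97, 17.08, 0.00 m³/s.
ΣQ_DR = 320.1 m³/s.
With Δt = 2 h = 7200 s, V = ΣQ_DR · Δt = 320.1 × 7200 = 2.30 × 10^6 m³.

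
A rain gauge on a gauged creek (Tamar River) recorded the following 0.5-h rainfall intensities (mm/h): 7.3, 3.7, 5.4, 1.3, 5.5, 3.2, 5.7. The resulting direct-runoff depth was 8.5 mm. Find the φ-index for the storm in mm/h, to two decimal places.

Only the 6 blocks with intensity above φ contribute runoff: 7.3, 3.7, 5.4, 5.5, 3.2, 5.7 mm/h.
Σ(I−φ)·Δt = d  ⇒  (7.3+3.7+5.4+5.5+3.2+5.7 − 6φ)·0.5 = 8.5
φ = (30.80 − 8.5/0.5) / 6 = 2.30 mm/h.

φ ≈ 2.30 mm/h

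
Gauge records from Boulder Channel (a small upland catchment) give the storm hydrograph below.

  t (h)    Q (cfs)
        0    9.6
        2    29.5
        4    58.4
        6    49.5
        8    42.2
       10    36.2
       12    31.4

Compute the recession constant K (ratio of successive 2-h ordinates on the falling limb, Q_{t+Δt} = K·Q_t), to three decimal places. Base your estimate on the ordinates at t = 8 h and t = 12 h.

K ≈ 0.863

Using the recession-limb readings at t = 8 h and t = 12 h: Q falls from 42.2 to 31.4 cfs over 2 intervals.
K = (Q₂/Q₁)^(1/2) = (31.4/42.2)^(1/2) = 0.863.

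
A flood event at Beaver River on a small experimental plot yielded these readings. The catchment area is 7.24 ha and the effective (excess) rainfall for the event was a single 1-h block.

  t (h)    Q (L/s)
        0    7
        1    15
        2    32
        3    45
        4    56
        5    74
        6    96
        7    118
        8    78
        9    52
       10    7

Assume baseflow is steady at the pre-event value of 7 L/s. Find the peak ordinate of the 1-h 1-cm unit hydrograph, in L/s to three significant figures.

U_p ≈ 44.4 L/s

Direct runoff: 0.0, 8.0, 25.0, 38.0, 49.0, 67.0, 89.0, 111.0, 71.0, 45.0, 0.0 L/s; ΣQ_DR = 503.0 L/s, peak = 111.0 L/s.
Runoff depth d = ΣQ_DR·Δt / A = 503.0 × 3600 / (7.24 ha) = 25.01 mm.
The 1-cm UH is the DRH scaled by (10 mm)/d, so U_p = 111.0 × 10/25.01 = 44.4 L/s.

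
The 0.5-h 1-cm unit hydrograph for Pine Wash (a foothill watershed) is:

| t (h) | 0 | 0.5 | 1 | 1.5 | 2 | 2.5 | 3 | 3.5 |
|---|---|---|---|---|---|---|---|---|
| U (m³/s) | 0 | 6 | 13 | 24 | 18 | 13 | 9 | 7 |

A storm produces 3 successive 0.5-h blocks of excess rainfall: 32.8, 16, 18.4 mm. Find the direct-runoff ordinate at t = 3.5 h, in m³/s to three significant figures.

By discrete convolution, Q_j = Σ (P_i / 10 mm) · U_{j−i}.
At t = 3.5 h (j=7): Q = (32.8/10)·7 + (16/10)·9 + (18.4/10)·13 = 61.3 m³/s.

Q ≈ 61.3 m³/s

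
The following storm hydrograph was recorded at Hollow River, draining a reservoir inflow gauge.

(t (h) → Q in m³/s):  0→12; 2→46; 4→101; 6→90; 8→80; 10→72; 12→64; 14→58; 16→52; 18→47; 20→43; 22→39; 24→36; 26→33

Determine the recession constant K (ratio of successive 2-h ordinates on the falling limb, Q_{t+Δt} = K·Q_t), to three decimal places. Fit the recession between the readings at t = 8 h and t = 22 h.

Using the recession-limb readings at t = 8 h and t = 22 h: Q falls from 80 to 39 m³/s over 7 intervals.
K = (Q₂/Q₁)^(1/7) = (39/80)^(1/7) = 0.902.

K ≈ 0.902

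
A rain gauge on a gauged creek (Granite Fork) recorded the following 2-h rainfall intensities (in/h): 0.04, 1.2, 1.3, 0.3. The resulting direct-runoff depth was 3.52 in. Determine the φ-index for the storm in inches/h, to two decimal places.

Only the 2 blocks with intensity above φ contribute runoff: 1.2, 1.3 in/h.
Σ(I−φ)·Δt = d  ⇒  (1.2+1.3 − 2φ)·2 = 3.52
φ = (2.500 − 3.52/2) / 2 = 0.37 in/h.

φ ≈ 0.37 in/h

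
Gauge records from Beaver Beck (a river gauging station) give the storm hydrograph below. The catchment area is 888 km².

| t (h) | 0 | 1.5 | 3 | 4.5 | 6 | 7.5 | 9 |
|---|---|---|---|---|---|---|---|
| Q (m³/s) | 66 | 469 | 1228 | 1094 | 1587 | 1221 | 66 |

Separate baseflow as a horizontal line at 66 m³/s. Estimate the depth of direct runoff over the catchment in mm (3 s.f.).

Direct runoff: 0.0, 403.0, 1162.0, 1028.0, 1521.0, 1155.0, 0.0 m³/s; ΣQ_DR = 5269 m³/s.
V = ΣQ_DR · Δt = 5269 × 5400 s = 2.845 × 10^7 m³.
Over A = 888 km², depth = V / A = 32.0 mm.

d ≈ 32.0 mm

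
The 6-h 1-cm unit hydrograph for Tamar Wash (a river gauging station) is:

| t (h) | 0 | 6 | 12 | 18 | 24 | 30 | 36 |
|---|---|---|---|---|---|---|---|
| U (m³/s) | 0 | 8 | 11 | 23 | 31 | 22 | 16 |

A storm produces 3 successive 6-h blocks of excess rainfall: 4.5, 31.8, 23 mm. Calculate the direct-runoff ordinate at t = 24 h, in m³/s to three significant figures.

By discrete convolution, Q_j = Σ (P_i / 10 mm) · U_{j−i}.
At t = 24 h (j=4): Q = (4.5/10)·31 + (31.8/10)·23 + (23/10)·11 = 112 m³/s.

Q ≈ 112 m³/s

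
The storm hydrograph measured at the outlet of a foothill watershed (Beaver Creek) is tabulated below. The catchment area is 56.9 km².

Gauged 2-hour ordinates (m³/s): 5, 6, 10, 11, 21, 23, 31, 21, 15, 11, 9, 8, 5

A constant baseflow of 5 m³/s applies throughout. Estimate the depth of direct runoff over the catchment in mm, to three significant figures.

Direct runoff: 0.0, 1.0, 5.0, 6.0, 16.0, 18.0, 26.0, 16.0, 10.0, 6.0, 4.0, 3.0, 0.0 m³/s; ΣQ_DR = 111.0 m³/s.
V = ΣQ_DR · Δt = 111.0 × 7200 s = 7.992 × 10^5 m³.
Over A = 56.9 km², depth = V / A = 14.0 mm.

d ≈ 14.0 mm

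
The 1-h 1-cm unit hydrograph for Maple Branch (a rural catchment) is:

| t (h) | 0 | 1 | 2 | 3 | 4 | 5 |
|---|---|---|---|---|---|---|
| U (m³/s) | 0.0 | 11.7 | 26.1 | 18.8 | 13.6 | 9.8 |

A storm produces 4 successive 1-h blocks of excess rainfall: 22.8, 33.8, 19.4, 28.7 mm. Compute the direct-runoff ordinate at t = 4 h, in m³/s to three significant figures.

By discrete convolution, Q_j = Σ (P_i / 10 mm) · U_{j−i}.
At t = 4 h (j=4): Q = (22.8/10)·13.6 + (33.8/10)·18.8 + (19.4/10)·26.1 + (28.7/10)·11.7 = 179 m³/s.

Q ≈ 179 m³/s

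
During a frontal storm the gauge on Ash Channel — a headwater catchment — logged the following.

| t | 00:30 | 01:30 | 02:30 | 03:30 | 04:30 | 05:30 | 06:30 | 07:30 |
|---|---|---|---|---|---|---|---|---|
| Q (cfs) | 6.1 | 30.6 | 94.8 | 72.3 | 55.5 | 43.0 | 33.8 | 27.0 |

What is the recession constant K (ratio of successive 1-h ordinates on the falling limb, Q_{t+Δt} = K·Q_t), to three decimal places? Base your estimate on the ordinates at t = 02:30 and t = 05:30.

Using the recession-limb readings at t = 02:30 and t = 05:30: Q falls from 94.8 to 43.0 cfs over 3 intervals.
K = (Q₂/Q₁)^(1/3) = (43.0/94.8)^(1/3) = 0.768.

K ≈ 0.768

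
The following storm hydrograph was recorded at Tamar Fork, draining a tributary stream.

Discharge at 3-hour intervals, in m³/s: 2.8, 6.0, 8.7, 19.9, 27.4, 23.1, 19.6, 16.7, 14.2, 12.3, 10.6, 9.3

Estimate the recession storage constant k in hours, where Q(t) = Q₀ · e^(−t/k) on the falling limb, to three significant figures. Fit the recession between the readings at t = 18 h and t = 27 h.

On the falling limb, Q drops from 19.6 to 12.3 m³/s between t = 18 h and t = 27 h (Δt = 9 h).
k = −Δt / ln(Q₂/Q₁) = −9 / ln(12.3/19.6) = 19.3 h.

k ≈ 19.3 h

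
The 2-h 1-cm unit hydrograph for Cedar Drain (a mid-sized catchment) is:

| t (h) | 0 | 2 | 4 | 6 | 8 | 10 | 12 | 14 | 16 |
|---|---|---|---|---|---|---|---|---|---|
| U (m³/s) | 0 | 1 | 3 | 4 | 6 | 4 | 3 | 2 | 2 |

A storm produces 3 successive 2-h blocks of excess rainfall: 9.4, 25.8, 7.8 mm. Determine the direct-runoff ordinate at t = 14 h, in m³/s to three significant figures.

By discrete convolution, Q_j = Σ (P_i / 10 mm) · U_{j−i}.
At t = 14 h (j=7): Q = (9.4/10)·2 + (25.8/10)·3 + (7.8/10)·4 = 12.7 m³/s.

Q ≈ 12.7 m³/s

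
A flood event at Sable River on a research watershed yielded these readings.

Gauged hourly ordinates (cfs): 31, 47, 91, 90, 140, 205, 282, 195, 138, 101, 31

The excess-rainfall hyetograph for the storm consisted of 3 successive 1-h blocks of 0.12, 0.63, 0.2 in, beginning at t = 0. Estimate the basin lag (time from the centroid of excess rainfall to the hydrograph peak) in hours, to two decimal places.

Centroid of excess rainfall: t_c = Σ P_i·t̄_i / ΣP_i = 1.5842 h (block centres at 0.5, 1.5, 2.5 h).
Hydrograph peak occurs at t = 6 h, so basin lag t_L = 6 − 1.5842 = 4.42 h.

t_L ≈ 4.42 h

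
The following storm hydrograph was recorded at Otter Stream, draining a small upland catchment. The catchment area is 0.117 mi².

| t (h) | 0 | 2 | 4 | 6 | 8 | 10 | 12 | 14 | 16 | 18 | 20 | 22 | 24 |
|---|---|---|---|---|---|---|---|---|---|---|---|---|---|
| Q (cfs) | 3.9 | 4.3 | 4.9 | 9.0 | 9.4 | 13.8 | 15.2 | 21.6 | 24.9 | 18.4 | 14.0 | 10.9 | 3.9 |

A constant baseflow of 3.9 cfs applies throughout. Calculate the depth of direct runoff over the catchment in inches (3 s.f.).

d ≈ 2.74 in

Direct runoff: 0.0, 0.4, 1.0, 5.1, 5.5, 9.9, 11.3, 17.7, 21.0, 14.5, 10.1, 7.0, 0.0 cfs; ΣQ_DR = 103.5 cfs.
V = ΣQ_DR · Δt = 103.5 × 7200 s = 7.452 × 10^5 ft³.
Over A = 0.117 mi², depth = V / A = 2.74 in.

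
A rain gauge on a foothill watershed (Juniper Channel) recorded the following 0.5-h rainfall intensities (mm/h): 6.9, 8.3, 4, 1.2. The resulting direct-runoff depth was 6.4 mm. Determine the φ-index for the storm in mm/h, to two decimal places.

φ ≈ 2.13 mm/h

Only the 3 blocks with intensity above φ contribute runoff: 6.9, 8.3, 4 mm/h.
Σ(I−φ)·Δt = d  ⇒  (6.9+8.3+4 − 3φ)·0.5 = 6.4
φ = (19.20 − 6.4/0.5) / 3 = 2.13 mm/h.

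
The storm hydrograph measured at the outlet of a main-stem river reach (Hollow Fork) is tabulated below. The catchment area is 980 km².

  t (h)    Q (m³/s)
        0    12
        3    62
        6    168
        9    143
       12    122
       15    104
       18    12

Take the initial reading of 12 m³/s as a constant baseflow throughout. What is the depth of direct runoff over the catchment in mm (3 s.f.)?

Direct runoff: 0.0, 50.0, 156.0, 131.0, 110.0, 92.0, 0.0 m³/s; ΣQ_DR = 539.0 m³/s.
V = ΣQ_DR · Δt = 539.0 × 10800 s = 5.821 × 10^6 m³.
Over A = 980 km², depth = V / A = 5.94 mm.

d ≈ 5.94 mm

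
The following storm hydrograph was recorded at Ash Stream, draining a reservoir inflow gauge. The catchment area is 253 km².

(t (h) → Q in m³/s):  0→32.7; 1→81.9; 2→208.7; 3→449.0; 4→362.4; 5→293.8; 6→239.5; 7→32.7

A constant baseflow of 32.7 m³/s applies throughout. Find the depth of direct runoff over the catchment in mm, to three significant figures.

Direct runoff: 0.0, 49.2, 176.0, 416.3, 329.7, 261.1, 206.8, 0.0 m³/s; ΣQ_DR = 1439 m³/s.
V = ΣQ_DR · Δt = 1439 × 3600 s = 5.181 × 10^6 m³.
Over A = 253 km², depth = V / A = 20.5 mm.

d ≈ 20.5 mm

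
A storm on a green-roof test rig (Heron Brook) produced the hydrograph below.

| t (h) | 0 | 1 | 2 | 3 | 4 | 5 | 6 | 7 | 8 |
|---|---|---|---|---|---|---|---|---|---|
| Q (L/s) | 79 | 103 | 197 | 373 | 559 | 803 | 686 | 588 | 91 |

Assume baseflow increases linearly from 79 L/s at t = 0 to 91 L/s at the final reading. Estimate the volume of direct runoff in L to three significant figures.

Direct-runoff ordinates (Q − Q_b): 0.00, 22.50, 115.00, 289.50, 474.00, 716.50, 598.00, 498.50, 0.00 L/s.
ΣQ_DR = 2714 L/s.
With Δt = 1 h = 3600 s, V = ΣQ_DR · Δt = 2714 × 3600 = 9.77 × 10^6 L.

V ≈ 9.77 × 10^6 L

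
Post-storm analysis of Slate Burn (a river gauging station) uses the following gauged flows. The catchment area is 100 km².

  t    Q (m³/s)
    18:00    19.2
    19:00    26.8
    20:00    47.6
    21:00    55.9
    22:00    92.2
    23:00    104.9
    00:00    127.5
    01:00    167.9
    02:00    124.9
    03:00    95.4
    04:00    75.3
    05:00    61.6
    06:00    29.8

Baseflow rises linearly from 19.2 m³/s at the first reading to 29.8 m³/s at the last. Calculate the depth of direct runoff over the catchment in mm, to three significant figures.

d ≈ 25.6 mm

Direct runoff: 0.00, 6.72, 26.63, 34.05, 69.47, 81.28, 103.00, 142.52, 98.63, 68.25, 47.27, 32.68, 0.00 m³/s; ΣQ_DR = 710.5 m³/s.
V = ΣQ_DR · Δt = 710.5 × 3600 s = 2.558 × 10^6 m³.
Over A = 100 km², depth = V / A = 25.6 mm.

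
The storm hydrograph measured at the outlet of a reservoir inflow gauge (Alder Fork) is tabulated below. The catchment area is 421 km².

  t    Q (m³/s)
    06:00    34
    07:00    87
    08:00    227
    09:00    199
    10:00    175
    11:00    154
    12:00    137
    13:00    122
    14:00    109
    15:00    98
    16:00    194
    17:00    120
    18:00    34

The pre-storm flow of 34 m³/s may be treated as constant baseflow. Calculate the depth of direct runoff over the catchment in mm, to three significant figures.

d ≈ 10.7 mm

Direct runoff: 0.0, 53.0, 193.0, 165.0, 141.0, 120.0, 103.0, 88.0, 75.0, 64.0, 160.0, 86.0, 0.0 m³/s; ΣQ_DR = 1248 m³/s.
V = ΣQ_DR · Δt = 1248 × 3600 s = 4.493 × 10^6 m³.
Over A = 421 km², depth = V / A = 10.7 mm.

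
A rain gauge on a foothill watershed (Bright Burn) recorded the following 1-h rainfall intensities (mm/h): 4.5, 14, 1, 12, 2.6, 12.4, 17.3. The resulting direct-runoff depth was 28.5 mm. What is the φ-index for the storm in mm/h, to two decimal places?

φ ≈ 6.80 mm/h

Only the 4 blocks with intensity above φ contribute runoff: 14, 12, 12.4, 17.3 mm/h.
Σ(I−φ)·Δt = d  ⇒  (14+12+12.4+17.3 − 4φ)·1 = 28.5
φ = (55.70 − 28.5/1) / 4 = 6.80 mm/h.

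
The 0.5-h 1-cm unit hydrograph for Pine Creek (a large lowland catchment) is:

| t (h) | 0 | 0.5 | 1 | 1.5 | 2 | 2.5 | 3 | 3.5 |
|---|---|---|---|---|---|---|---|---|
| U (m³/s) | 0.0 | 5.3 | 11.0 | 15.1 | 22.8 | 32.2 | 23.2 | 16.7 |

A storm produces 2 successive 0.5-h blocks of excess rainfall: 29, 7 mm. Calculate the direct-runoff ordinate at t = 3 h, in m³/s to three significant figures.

By discrete convolution, Q_j = Σ (P_i / 10 mm) · U_{j−i}.
At t = 3 h (j=6): Q = (29/10)·23.2 + (7/10)·32.2 = 89.8 m³/s.

Q ≈ 89.8 m³/s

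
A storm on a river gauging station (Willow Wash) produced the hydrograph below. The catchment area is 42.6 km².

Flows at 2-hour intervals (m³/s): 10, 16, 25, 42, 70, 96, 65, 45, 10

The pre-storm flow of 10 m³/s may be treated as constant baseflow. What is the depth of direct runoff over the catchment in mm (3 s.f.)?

d ≈ 48.8 mm

Direct runoff: 0.0, 6.0, 15.0, 32.0, 60.0, 86.0, 55.0, 35.0, 0.0 m³/s; ΣQ_DR = 289.0 m³/s.
V = ΣQ_DR · Δt = 289.0 × 7200 s = 2.081 × 10^6 m³.
Over A = 42.6 km², depth = V / A = 48.8 mm.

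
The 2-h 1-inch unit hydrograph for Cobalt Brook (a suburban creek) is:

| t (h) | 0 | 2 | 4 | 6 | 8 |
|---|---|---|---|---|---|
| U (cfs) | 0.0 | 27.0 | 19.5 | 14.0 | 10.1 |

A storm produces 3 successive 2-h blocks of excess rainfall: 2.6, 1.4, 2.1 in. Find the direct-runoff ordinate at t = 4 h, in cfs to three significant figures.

Q ≈ 88.5 cfs

By discrete convolution, Q_j = Σ (P_i / 1 in) · U_{j−i}.
At t = 4 h (j=2): Q = (2.6/1)·19.5 + (1.4/1)·27.0 + (2.1/1)·0.0 = 88.5 cfs.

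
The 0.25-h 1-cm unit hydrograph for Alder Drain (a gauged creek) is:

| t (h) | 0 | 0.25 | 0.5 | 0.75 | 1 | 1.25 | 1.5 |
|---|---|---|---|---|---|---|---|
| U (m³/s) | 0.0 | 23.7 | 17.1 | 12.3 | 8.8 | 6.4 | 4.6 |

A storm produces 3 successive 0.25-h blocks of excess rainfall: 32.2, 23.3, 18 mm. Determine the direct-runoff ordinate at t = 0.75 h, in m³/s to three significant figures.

By discrete convolution, Q_j = Σ (P_i / 10 mm) · U_{j−i}.
At t = 0.75 h (j=3): Q = (32.2/10)·12.3 + (23.3/10)·17.1 + (18/10)·23.7 = 122 m³/s.

Q ≈ 122 m³/s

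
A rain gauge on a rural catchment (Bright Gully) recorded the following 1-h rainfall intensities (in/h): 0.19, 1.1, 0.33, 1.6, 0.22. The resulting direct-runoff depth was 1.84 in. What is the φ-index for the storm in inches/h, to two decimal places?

φ ≈ 0.43 in/h

Only the 2 blocks with intensity above φ contribute runoff: 1.1, 1.6 in/h.
Σ(I−φ)·Δt = d  ⇒  (1.1+1.6 − 2φ)·1 = 1.84
φ = (2.700 − 1.84/1) / 2 = 0.43 in/h.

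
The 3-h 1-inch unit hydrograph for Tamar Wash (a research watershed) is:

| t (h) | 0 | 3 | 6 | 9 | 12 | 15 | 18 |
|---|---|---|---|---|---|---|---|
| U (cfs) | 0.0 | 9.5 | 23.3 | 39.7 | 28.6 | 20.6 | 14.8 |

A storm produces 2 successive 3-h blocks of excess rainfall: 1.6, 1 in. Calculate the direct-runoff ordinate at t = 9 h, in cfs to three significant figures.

Q ≈ 86.8 cfs

By discrete convolution, Q_j = Σ (P_i / 1 in) · U_{j−i}.
At t = 9 h (j=3): Q = (1.6/1)·39.7 + (1/1)·23.3 = 86.8 cfs.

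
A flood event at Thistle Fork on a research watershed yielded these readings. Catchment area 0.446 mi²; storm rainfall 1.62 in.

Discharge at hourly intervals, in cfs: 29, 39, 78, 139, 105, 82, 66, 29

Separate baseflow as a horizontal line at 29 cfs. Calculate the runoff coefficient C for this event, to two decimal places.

ΣQ_DR = 335.0 cfs; V = ΣQ_DR·Δt = 1.206 × 10^6 ft³.
Runoff depth d = V / A = 1.164 in.
C = d / P = 1.164 / 1.62 = 0.72.

C ≈ 0.72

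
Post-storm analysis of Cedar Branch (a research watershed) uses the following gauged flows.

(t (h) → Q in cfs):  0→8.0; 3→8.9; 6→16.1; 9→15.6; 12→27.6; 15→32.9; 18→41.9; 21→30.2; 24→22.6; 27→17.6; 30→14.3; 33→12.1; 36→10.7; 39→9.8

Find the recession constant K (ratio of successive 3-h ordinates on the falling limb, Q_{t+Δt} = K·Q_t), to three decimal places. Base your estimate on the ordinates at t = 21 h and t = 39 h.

K ≈ 0.829

Using the recession-limb readings at t = 21 h and t = 39 h: Q falls from 30.2 to 9.8 cfs over 6 intervals.
K = (Q₂/Q₁)^(1/6) = (9.8/30.2)^(1/6) = 0.829.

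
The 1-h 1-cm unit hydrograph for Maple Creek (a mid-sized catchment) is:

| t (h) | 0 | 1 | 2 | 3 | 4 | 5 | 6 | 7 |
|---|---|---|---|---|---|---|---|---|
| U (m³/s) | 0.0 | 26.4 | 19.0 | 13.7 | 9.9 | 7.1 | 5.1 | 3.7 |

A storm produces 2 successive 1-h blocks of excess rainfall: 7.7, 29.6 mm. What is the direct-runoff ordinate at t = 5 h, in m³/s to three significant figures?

Q ≈ 34.8 m³/s

By discrete convolution, Q_j = Σ (P_i / 10 mm) · U_{j−i}.
At t = 5 h (j=5): Q = (7.7/10)·7.1 + (29.6/10)·9.9 = 34.8 m³/s.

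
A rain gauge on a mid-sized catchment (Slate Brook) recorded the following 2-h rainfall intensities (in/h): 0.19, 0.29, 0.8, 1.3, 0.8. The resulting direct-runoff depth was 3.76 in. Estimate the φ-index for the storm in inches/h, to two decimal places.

φ ≈ 0.34 in/h

Only the 3 blocks with intensity above φ contribute runoff: 0.8, 1.3, 0.8 in/h.
Σ(I−φ)·Δt = d  ⇒  (0.8+1.3+0.8 − 3φ)·2 = 3.76
φ = (2.900 − 3.76/2) / 3 = 0.34 in/h.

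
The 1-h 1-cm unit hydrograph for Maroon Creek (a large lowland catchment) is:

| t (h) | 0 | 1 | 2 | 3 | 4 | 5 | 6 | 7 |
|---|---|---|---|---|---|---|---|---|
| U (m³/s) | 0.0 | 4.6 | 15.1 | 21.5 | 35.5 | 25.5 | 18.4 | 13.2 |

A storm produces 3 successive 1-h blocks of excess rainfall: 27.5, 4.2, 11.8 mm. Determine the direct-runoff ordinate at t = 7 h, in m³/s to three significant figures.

Q ≈ 74.1 m³/s

By discrete convolution, Q_j = Σ (P_i / 10 mm) · U_{j−i}.
At t = 7 h (j=7): Q = (27.5/10)·13.2 + (4.2/10)·18.4 + (11.8/10)·25.5 = 74.1 m³/s.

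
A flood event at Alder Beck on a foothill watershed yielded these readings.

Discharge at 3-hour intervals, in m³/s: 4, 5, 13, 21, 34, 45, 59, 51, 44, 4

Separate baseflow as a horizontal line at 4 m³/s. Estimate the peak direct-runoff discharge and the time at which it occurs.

Q_p = 55.0 m³/s at t = 18 h

Subtracting baseflow gives direct-runoff ordinates: 0.0, 1.0, 9.0, 17.0, 30.0, 41.0, 55.0, 47.0, 40.0, 0.0 m³/s.
The maximum is 55.0 m³/s, occurring at the reading for t = 18 h.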